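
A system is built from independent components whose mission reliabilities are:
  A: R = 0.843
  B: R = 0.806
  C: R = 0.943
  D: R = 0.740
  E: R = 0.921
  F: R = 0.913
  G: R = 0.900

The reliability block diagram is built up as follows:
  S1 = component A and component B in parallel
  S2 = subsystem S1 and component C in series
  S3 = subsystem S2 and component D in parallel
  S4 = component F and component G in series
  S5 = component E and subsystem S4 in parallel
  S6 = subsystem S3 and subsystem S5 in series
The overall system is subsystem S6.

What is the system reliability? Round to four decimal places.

0.9639

Parallel (A and B): 1 − (1 − 0.843000)(1 − 0.806000) = 0.969542
Series ([0.969542] and C): 0.969542 × 0.943000 = 0.914278
Parallel ([0.914278] and D): 1 − (1 − 0.914278)(1 − 0.740000) = 0.977712
Series (F and G): 0.913000 × 0.900000 = 0.821700
Parallel (E and [0.821700]): 1 − (1 − 0.921000)(1 − 0.821700) = 0.985914
Series ([0.977712] and [0.985914]): 0.977712 × 0.985914 = 0.9639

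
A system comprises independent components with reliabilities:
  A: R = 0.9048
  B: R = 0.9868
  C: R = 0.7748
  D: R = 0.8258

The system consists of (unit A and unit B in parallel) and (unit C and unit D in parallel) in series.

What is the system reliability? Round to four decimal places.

0.9596

Parallel (A and B): 1 − (1 − 0.904800)(1 − 0.986800) = 0.998743
Parallel (C and D): 1 − (1 − 0.774800)(1 − 0.825800) = 0.960770
Series ([0.998743] and [0.960770]): 0.998743 × 0.960770 = 0.9596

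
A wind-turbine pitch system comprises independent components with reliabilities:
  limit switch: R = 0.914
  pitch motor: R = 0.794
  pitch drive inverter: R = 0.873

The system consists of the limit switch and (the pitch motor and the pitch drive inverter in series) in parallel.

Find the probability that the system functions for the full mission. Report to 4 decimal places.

0.9736

Series (pitch motor and pitch drive inverter): 0.794000 × 0.873000 = 0.693162
Parallel (limit switch and [0.693162]): 1 − (1 − 0.914000)(1 − 0.693162) = 0.9736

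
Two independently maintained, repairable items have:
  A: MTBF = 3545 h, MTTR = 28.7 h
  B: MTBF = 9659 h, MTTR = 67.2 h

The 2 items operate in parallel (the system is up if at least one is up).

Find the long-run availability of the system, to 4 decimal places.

0.9999

A(A) = MTBF/(MTBF+MTTR) = 3545/(3545+28.7) = 0.991969
A(B) = MTBF/(MTBF+MTTR) = 9659/(9659+67.2) = 0.993091
Parallel availability: 1 − (1 − 0.991969)(1 − 0.993091) = 0.9999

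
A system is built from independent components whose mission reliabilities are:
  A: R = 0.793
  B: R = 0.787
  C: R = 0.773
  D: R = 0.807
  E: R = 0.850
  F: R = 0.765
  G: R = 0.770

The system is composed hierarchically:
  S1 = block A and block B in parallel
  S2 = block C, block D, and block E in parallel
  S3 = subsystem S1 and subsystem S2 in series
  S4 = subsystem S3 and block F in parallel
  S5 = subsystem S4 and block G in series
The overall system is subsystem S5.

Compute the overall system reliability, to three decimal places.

Parallel (A and B): 1 − (1 − 0.79300)(1 − 0.78700) = 0.95591
Parallel (C, D, and E): 1 − (1 − 0.77300)(1 − 0.80700)(1 − 0.85000) = 0.99343
Series ([0.95591] and [0.99343]): 0.95591 × 0.99343 = 0.94963
Parallel ([0.94963] and F): 1 − (1 − 0.94963)(1 − 0.76500) = 0.98816
Series ([0.98816] and G): 0.98816 × 0.77000 = 0.761

0.761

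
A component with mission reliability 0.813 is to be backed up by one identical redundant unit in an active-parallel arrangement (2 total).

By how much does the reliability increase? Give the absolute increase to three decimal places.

0.152

R_before = 0.813
R_after = 1 − (1 − 0.813)^2 = 0.965
ΔR = 0.965 − 0.813 = 0.152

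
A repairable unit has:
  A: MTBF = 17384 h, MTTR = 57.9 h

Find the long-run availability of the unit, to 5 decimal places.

0.99668

A(A) = MTBF/(MTBF+MTTR) = 17384/(17384+57.9) = 0.99668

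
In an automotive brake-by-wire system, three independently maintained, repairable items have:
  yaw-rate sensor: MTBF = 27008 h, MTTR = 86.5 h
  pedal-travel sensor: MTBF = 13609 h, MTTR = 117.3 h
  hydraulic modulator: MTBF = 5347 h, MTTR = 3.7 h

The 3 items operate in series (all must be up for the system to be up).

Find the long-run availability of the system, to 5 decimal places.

0.98761

A(yaw-rate sensor) = MTBF/(MTBF+MTTR) = 27008/(27008+86.5) = 0.996807
A(pedal-travel sensor) = MTBF/(MTBF+MTTR) = 13609/(13609+117.3) = 0.991454
A(hydraulic modulator) = MTBF/(MTBF+MTTR) = 5347/(5347+3.7) = 0.999309
Series availability: 0.996807 × 0.991454 × 0.999309 = 0.98761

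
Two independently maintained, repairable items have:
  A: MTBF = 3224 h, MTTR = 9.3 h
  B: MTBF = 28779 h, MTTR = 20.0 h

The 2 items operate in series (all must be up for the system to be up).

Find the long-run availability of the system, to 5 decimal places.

0.99643

A(A) = MTBF/(MTBF+MTTR) = 3224/(3224+9.3) = 0.997124
A(B) = MTBF/(MTBF+MTTR) = 28779/(28779+20.0) = 0.999306
Series availability: 0.997124 × 0.999306 = 0.99643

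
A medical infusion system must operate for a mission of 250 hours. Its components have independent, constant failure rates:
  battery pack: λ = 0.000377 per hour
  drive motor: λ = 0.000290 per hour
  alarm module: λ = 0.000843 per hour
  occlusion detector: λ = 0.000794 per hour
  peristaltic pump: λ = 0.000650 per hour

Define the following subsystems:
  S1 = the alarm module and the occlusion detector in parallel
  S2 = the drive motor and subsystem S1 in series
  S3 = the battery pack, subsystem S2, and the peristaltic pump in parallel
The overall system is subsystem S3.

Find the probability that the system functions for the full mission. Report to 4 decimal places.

0.9986

R(battery pack) = exp(−0.000377 × 250) = 0.910055
R(drive motor) = exp(−0.000290 × 250) = 0.930066
R(alarm module) = exp(−0.000843 × 250) = 0.809977
R(occlusion detector) = exp(−0.000794 × 250) = 0.819960
R(peristaltic pump) = exp(−0.000650 × 250) = 0.850016
Parallel (alarm module and occlusion detector): 1 − (1 − 0.809977)(1 − 0.819960) = 0.965788
Series (drive motor and [0.965788]): 0.930066 × 0.965788 = 0.898247
Parallel (battery pack, [0.898247], and peristaltic pump): 1 − (1 − 0.910055)(1 − 0.898247)(1 − 0.850016) = 0.9986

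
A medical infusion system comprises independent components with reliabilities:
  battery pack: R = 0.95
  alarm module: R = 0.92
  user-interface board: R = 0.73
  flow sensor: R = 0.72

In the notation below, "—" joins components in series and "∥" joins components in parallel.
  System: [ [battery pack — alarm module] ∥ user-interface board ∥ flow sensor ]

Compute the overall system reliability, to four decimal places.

Series (battery pack and alarm module): 0.950000 × 0.920000 = 0.874000
Parallel ([0.874000], user-interface board, and flow sensor): 1 − (1 − 0.874000)(1 − 0.730000)(1 − 0.720000) = 0.9905

0.9905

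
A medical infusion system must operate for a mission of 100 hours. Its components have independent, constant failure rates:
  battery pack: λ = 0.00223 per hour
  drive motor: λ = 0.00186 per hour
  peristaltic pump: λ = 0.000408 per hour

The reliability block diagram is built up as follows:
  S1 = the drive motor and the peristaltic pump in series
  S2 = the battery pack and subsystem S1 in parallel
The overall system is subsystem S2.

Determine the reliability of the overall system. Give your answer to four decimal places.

0.9594

R(battery pack) = exp(−0.00223 × 100) = 0.800115
R(drive motor) = exp(−0.00186 × 100) = 0.830274
R(peristaltic pump) = exp(−0.000408 × 100) = 0.960021
Series (drive motor and peristaltic pump): 0.830274 × 0.960021 = 0.797080
Parallel (battery pack and [0.797080]): 1 − (1 − 0.800115)(1 − 0.797080) = 0.9594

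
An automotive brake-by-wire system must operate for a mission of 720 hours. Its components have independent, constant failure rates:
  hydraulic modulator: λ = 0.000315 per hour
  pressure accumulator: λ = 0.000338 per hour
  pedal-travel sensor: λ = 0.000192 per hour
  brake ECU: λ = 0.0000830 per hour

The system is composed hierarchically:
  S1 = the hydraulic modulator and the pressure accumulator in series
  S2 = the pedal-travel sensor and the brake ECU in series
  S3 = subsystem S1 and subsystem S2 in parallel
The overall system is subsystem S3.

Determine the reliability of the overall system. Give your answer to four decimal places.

R(hydraulic modulator) = exp(−0.000315 × 720) = 0.797080
R(pressure accumulator) = exp(−0.000338 × 720) = 0.783989
R(pedal-travel sensor) = exp(−0.000192 × 720) = 0.870890
R(brake ECU) = exp(−0.0000830 × 720) = 0.941991
Series (hydraulic modulator and pressure accumulator): 0.797080 × 0.783989 = 0.624902
Series (pedal-travel sensor and brake ECU): 0.870890 × 0.941991 = 0.820371
Parallel ([0.624902] and [0.820371]): 1 − (1 − 0.624902)(1 − 0.820371) = 0.9326

0.9326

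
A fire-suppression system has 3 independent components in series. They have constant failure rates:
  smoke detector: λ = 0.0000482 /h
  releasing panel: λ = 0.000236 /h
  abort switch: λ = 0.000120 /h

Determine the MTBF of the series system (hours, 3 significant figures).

Series of exponential components: λ_sys = Σ λ_i
λ_sys = 0.0000482 + 0.000236 + 0.000120 = 4.0420e-04 /h
MTBF = 1 / λ_sys = 2470 h

2470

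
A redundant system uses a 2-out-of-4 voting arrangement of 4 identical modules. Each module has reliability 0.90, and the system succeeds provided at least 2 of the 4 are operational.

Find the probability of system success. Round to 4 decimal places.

R = Σ_{i=2}^{4} C(4,i) p^i (1−p)^{4−i} with p = 0.90
C(4,2)·0.90^2·0.10^2 = 0.048600
C(4,3)·0.90^3·0.10^1 = 0.291600
C(4,4)·0.90^4·0.10^0 = 0.656100
Sum = 0.9963

0.9963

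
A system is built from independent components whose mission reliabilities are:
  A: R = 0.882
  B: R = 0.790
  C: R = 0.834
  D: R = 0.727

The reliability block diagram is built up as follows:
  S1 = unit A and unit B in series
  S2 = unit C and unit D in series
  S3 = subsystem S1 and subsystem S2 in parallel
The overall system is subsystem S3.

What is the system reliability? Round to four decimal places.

0.8806

Series (A and B): 0.882000 × 0.790000 = 0.696780
Series (C and D): 0.834000 × 0.727000 = 0.606318
Parallel ([0.696780] and [0.606318]): 1 − (1 − 0.696780)(1 − 0.606318) = 0.8806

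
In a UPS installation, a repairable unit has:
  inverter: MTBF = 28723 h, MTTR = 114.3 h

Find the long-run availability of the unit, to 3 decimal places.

0.996

A(inverter) = MTBF/(MTBF+MTTR) = 28723/(28723+114.3) = 0.996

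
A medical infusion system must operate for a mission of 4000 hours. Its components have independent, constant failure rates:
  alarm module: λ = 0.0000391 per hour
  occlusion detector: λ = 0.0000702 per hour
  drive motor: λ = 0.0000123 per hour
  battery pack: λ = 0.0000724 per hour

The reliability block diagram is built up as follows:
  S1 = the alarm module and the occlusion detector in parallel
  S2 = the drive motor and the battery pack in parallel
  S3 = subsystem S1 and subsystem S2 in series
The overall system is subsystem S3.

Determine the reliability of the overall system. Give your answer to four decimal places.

R(alarm module) = exp(−0.0000391 × 4000) = 0.855217
R(occlusion detector) = exp(−0.0000702 × 4000) = 0.755179
R(drive motor) = exp(−0.0000123 × 4000) = 0.951991
R(battery pack) = exp(−0.0000724 × 4000) = 0.748563
Parallel (alarm module and occlusion detector): 1 − (1 − 0.855217)(1 − 0.755179) = 0.964554
Parallel (drive motor and battery pack): 1 − (1 − 0.951991)(1 − 0.748563) = 0.987929
Series ([0.964554] and [0.987929]): 0.964554 × 0.987929 = 0.9529

0.9529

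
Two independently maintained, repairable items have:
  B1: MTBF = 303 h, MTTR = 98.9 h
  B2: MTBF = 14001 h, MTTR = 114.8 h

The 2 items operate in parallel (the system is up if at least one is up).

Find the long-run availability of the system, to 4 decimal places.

0.9980

A(B1) = MTBF/(MTBF+MTTR) = 303/(303+98.9) = 0.753919
A(B2) = MTBF/(MTBF+MTTR) = 14001/(14001+114.8) = 0.991867
Parallel availability: 1 − (1 − 0.753919)(1 − 0.991867) = 0.9980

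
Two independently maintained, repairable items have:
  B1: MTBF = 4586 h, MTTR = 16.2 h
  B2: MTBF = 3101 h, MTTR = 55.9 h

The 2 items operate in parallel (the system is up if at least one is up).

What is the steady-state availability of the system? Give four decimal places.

A(B1) = MTBF/(MTBF+MTTR) = 4586/(4586+16.2) = 0.996480
A(B2) = MTBF/(MTBF+MTTR) = 3101/(3101+55.9) = 0.982293
Parallel availability: 1 − (1 − 0.996480)(1 − 0.982293) = 0.9999

0.9999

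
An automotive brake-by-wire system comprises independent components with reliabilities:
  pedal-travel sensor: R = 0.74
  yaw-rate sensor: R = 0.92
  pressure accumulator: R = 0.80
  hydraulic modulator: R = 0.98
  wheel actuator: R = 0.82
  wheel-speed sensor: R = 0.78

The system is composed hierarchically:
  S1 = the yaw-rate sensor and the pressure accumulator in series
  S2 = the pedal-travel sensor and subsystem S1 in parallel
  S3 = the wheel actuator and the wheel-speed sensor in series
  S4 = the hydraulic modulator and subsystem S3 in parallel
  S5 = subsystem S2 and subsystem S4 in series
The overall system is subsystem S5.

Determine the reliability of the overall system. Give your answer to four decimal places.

0.9246

Series (yaw-rate sensor and pressure accumulator): 0.920000 × 0.800000 = 0.736000
Parallel (pedal-travel sensor and [0.736000]): 1 − (1 − 0.740000)(1 − 0.736000) = 0.931360
Series (wheel actuator and wheel-speed sensor): 0.820000 × 0.780000 = 0.639600
Parallel (hydraulic modulator and [0.639600]): 1 − (1 − 0.980000)(1 − 0.639600) = 0.992792
Series ([0.931360] and [0.992792]): 0.931360 × 0.992792 = 0.9246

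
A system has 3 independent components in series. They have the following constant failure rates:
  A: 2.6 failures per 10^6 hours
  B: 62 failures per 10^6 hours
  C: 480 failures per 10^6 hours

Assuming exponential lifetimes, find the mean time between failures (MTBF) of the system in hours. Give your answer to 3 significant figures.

Series of exponential components: λ_sys = Σ λ_i
λ_sys = 0.0000026 + 0.000062 + 0.00048 = 5.4460e-04 /h
MTBF = 1 / λ_sys = 1840 h

1840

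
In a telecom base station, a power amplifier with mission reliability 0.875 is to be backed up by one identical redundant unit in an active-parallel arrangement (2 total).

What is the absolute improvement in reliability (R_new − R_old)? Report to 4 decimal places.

R_before = 0.875
R_after = 1 − (1 − 0.875)^2 = 0.9844
ΔR = 0.9844 − 0.875 = 0.1094

0.1094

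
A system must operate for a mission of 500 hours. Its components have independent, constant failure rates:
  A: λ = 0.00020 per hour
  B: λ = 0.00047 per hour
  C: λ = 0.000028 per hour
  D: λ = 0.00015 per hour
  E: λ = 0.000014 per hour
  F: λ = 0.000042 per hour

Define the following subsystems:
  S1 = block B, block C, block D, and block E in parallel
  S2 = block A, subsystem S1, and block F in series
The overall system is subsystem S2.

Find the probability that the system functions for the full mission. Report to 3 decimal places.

0.886

R(A) = exp(−0.00020 × 500) = 0.90484
R(B) = exp(−0.00047 × 500) = 0.79057
R(C) = exp(−0.000028 × 500) = 0.98610
R(D) = exp(−0.00015 × 500) = 0.92774
R(E) = exp(−0.000014 × 500) = 0.99302
R(F) = exp(−0.000042 × 500) = 0.97922
Parallel (B, C, D, and E): 1 − (1 − 0.79057)(1 − 0.98610)(1 − 0.92774)(1 − 0.99302) = 1.00000
Series (A, [1.00000], and F): 0.90484 × 1.00000 × 0.97922 = 0.886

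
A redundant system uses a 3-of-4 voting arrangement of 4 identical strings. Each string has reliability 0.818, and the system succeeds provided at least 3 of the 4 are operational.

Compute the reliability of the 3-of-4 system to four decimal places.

R = Σ_{i=3}^{4} C(4,i) p^i (1−p)^{4−i} with p = 0.818
C(4,3)·0.818^3·0.182^1 = 0.398466
C(4,4)·0.818^4·0.182^0 = 0.447727
Sum = 0.8462

0.8462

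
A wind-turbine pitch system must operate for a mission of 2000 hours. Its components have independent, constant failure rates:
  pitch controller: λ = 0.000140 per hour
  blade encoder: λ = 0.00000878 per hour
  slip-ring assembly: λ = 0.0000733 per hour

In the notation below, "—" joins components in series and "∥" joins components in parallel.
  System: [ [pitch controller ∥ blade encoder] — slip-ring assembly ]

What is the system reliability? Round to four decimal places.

0.8600

R(pitch controller) = exp(−0.000140 × 2000) = 0.755784
R(blade encoder) = exp(−0.00000878 × 2000) = 0.982593
R(slip-ring assembly) = exp(−0.0000733 × 2000) = 0.863639
Parallel (pitch controller and blade encoder): 1 − (1 − 0.755784)(1 − 0.982593) = 0.995749
Series ([0.995749] and slip-ring assembly): 0.995749 × 0.863639 = 0.8600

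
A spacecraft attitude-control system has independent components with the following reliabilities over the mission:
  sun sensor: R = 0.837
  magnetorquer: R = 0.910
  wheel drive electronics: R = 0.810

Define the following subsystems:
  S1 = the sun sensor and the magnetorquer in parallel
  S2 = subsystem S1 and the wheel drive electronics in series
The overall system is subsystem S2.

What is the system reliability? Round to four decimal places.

Parallel (sun sensor and magnetorquer): 1 − (1 − 0.837000)(1 − 0.910000) = 0.985330
Series ([0.985330] and wheel drive electronics): 0.985330 × 0.810000 = 0.7981

0.7981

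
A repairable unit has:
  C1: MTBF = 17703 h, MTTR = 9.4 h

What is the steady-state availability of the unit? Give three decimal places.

A(C1) = MTBF/(MTBF+MTTR) = 17703/(17703+9.4) = 0.999

0.999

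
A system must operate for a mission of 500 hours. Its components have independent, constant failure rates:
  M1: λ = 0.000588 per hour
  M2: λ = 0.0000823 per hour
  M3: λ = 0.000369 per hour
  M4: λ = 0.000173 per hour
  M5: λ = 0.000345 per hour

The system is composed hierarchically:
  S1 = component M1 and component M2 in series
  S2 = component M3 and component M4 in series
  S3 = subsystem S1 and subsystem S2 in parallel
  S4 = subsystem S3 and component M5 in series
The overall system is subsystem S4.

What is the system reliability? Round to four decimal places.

R(M1) = exp(−0.000588 × 500) = 0.745276
R(M2) = exp(−0.0000823 × 500) = 0.959685
R(M3) = exp(−0.000369 × 500) = 0.831520
R(M4) = exp(−0.000173 × 500) = 0.917136
R(M5) = exp(−0.000345 × 500) = 0.841558
Series (M1 and M2): 0.745276 × 0.959685 = 0.715230
Series (M3 and M4): 0.831520 × 0.917136 = 0.762617
Parallel ([0.715230] and [0.762617]): 1 − (1 − 0.715230)(1 − 0.762617) = 0.932400
Series ([0.932400] and M5): 0.932400 × 0.841558 = 0.7847

0.7847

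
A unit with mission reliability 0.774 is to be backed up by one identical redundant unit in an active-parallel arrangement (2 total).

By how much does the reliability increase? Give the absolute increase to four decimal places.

R_before = 0.774
R_after = 1 − (1 − 0.774)^2 = 0.9489
ΔR = 0.9489 − 0.774 = 0.1749

0.1749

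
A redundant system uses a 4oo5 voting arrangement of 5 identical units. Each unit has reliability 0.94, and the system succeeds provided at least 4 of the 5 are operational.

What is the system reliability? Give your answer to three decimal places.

R = Σ_{i=4}^{5} C(5,i) p^i (1−p)^{5−i} with p = 0.94
C(5,4)·0.94^4·0.06^1 = 0.23422
C(5,5)·0.94^5·0.06^0 = 0.73390
Sum = 0.968

0.968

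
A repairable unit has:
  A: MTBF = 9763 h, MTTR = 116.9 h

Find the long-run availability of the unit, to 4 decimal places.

A(A) = MTBF/(MTBF+MTTR) = 9763/(9763+116.9) = 0.9882

0.9882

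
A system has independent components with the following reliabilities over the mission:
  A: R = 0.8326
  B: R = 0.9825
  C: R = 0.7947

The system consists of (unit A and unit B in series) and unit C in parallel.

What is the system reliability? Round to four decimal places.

0.9626

Series (A and B): 0.832600 × 0.982500 = 0.818030
Parallel ([0.818030] and C): 1 − (1 − 0.818030)(1 − 0.794700) = 0.9626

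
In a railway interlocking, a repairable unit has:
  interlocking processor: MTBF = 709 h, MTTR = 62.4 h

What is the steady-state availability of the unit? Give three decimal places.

A(interlocking processor) = MTBF/(MTBF+MTTR) = 709/(709+62.4) = 0.919

0.919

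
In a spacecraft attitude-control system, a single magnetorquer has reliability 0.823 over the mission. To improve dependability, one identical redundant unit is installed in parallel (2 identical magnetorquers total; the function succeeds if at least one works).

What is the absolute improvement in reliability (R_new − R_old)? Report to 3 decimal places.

0.146

R_before = 0.823
R_after = 1 − (1 − 0.823)^2 = 0.969
ΔR = 0.969 − 0.823 = 0.146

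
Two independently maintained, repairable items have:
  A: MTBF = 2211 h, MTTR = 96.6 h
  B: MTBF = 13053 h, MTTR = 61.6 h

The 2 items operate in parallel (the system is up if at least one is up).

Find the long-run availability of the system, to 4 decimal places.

A(A) = MTBF/(MTBF+MTTR) = 2211/(2211+96.6) = 0.958138
A(B) = MTBF/(MTBF+MTTR) = 13053/(13053+61.6) = 0.995303
Parallel availability: 1 − (1 − 0.958138)(1 − 0.995303) = 0.9998

0.9998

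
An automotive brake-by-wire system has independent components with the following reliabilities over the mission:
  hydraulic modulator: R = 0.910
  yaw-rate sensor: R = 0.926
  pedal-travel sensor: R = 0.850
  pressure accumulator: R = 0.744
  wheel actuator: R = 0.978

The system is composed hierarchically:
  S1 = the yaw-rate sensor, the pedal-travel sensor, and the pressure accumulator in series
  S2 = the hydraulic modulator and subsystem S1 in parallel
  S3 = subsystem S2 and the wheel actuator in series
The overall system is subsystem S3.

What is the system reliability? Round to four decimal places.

0.9415

Series (yaw-rate sensor, pedal-travel sensor, and pressure accumulator): 0.926000 × 0.850000 × 0.744000 = 0.585602
Parallel (hydraulic modulator and [0.585602]): 1 − (1 − 0.910000)(1 − 0.585602) = 0.962704
Series ([0.962704] and wheel actuator): 0.962704 × 0.978000 = 0.9415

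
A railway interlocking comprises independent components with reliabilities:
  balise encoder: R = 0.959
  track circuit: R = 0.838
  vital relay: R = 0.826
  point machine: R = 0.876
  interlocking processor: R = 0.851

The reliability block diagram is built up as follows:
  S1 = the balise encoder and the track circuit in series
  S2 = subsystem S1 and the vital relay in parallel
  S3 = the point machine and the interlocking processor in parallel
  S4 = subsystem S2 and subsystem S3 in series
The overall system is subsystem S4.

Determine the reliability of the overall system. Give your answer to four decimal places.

Series (balise encoder and track circuit): 0.959000 × 0.838000 = 0.803642
Parallel ([0.803642] and vital relay): 1 − (1 − 0.803642)(1 − 0.826000) = 0.965834
Parallel (point machine and interlocking processor): 1 − (1 − 0.876000)(1 − 0.851000) = 0.981524
Series ([0.965834] and [0.981524]): 0.965834 × 0.981524 = 0.9480

0.9480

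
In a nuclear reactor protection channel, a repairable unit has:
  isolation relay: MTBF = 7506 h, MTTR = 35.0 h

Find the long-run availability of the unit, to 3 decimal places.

A(isolation relay) = MTBF/(MTBF+MTTR) = 7506/(7506+35.0) = 0.995

0.995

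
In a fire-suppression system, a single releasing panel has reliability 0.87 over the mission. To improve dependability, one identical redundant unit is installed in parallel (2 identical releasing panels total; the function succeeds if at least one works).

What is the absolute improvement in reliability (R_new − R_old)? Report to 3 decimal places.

0.113

R_before = 0.87
R_after = 1 − (1 − 0.87)^2 = 0.983
ΔR = 0.983 − 0.87 = 0.113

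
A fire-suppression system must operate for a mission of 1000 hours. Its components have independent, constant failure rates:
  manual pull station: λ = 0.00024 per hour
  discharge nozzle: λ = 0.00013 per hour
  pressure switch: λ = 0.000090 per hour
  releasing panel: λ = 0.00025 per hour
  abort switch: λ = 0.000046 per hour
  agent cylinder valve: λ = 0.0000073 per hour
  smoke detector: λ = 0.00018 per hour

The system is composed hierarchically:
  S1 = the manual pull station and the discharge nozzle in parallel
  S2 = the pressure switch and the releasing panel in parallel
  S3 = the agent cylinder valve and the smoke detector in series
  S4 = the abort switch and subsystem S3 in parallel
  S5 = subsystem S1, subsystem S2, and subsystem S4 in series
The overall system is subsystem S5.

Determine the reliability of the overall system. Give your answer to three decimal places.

R(manual pull station) = exp(−0.00024 × 1000) = 0.78663
R(discharge nozzle) = exp(−0.00013 × 1000) = 0.87810
R(pressure switch) = exp(−0.000090 × 1000) = 0.91393
R(releasing panel) = exp(−0.00025 × 1000) = 0.77880
R(abort switch) = exp(−0.000046 × 1000) = 0.95504
R(agent cylinder valve) = exp(−0.0000073 × 1000) = 0.99273
R(smoke detector) = exp(−0.00018 × 1000) = 0.83527
Parallel (manual pull station and discharge nozzle): 1 − (1 − 0.78663)(1 − 0.87810) = 0.97399
Parallel (pressure switch and releasing panel): 1 − (1 − 0.91393)(1 − 0.77880) = 0.98096
Series (agent cylinder valve and smoke detector): 0.99273 × 0.83527 = 0.82920
Parallel (abort switch and [0.82920]): 1 − (1 − 0.95504)(1 − 0.82920) = 0.99232
Series ([0.97399], [0.98096], and [0.99232]): 0.97399 × 0.98096 × 0.99232 = 0.948

0.948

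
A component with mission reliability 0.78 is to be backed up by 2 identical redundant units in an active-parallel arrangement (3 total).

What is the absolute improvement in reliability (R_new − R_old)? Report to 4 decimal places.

0.2094

R_before = 0.78
R_after = 1 − (1 − 0.78)^3 = 0.9894
ΔR = 0.9894 − 0.78 = 0.2094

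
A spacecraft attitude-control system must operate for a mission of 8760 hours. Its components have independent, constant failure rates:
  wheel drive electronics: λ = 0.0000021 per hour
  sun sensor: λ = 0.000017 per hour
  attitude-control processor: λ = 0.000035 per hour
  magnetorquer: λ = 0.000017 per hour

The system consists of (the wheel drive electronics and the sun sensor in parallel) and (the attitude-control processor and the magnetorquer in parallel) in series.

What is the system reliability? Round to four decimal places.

0.9610

R(wheel drive electronics) = exp(−0.0000021 × 8760) = 0.981772
R(sun sensor) = exp(−0.000017 × 8760) = 0.861638
R(attitude-control processor) = exp(−0.000035 × 8760) = 0.735945
R(magnetorquer) = exp(−0.000017 × 8760) = 0.861638
Parallel (wheel drive electronics and sun sensor): 1 − (1 − 0.981772)(1 − 0.861638) = 0.997478
Parallel (attitude-control processor and magnetorquer): 1 − (1 − 0.735945)(1 − 0.861638) = 0.963465
Series ([0.997478] and [0.963465]): 0.997478 × 0.963465 = 0.9610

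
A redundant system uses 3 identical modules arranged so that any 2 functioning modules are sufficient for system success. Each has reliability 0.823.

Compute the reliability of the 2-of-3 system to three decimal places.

0.917

R = Σ_{i=2}^{3} C(3,i) p^i (1−p)^{3−i} with p = 0.823
C(3,2)·0.823^2·0.177^1 = 0.35966
C(3,3)·0.823^3·0.177^0 = 0.55744
Sum = 0.917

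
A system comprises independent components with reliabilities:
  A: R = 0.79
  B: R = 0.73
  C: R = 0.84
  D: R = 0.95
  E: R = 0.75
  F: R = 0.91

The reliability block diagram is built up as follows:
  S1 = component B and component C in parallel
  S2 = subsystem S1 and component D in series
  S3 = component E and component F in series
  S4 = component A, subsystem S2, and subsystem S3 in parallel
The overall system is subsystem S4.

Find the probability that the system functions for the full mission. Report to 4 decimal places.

Parallel (B and C): 1 − (1 − 0.730000)(1 − 0.840000) = 0.956800
Series ([0.956800] and D): 0.956800 × 0.950000 = 0.908960
Series (E and F): 0.750000 × 0.910000 = 0.682500
Parallel (A, [0.908960], and [0.682500]): 1 − (1 − 0.790000)(1 − 0.908960)(1 − 0.682500) = 0.9939

0.9939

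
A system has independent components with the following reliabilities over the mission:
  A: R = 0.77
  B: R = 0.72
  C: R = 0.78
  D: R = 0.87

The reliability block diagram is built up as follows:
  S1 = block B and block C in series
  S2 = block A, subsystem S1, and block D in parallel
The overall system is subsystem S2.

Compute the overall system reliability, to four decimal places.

0.9869

Series (B and C): 0.720000 × 0.780000 = 0.561600
Parallel (A, [0.561600], and D): 1 − (1 − 0.770000)(1 − 0.561600)(1 − 0.870000) = 0.9869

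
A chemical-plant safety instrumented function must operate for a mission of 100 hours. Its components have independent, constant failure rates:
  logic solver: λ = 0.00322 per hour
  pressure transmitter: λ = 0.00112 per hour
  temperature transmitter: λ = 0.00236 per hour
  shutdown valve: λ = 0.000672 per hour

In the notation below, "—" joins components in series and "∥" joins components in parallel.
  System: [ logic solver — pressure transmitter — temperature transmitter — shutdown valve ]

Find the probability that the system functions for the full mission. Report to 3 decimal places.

0.478

R(logic solver) = exp(−0.00322 × 100) = 0.72470
R(pressure transmitter) = exp(−0.00112 × 100) = 0.89404
R(temperature transmitter) = exp(−0.00236 × 100) = 0.78978
R(shutdown valve) = exp(−0.000672 × 100) = 0.93501
Series (logic solver, pressure transmitter, temperature transmitter, and shutdown valve): 0.72470 × 0.89404 × 0.78978 × 0.93501 = 0.478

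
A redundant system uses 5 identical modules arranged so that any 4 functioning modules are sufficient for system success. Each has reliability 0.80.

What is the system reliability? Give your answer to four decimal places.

0.7373

R = Σ_{i=4}^{5} C(5,i) p^i (1−p)^{5−i} with p = 0.80
C(5,4)·0.80^4·0.20^1 = 0.409600
C(5,5)·0.80^5·0.20^0 = 0.327680
Sum = 0.7373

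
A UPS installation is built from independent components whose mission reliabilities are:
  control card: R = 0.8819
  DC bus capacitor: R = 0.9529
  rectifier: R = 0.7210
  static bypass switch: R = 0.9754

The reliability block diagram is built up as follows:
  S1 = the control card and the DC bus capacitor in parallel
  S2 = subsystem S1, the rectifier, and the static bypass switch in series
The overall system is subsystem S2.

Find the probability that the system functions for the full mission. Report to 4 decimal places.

0.6994

Parallel (control card and DC bus capacitor): 1 − (1 − 0.881900)(1 − 0.952900) = 0.994437
Series ([0.994437], rectifier, and static bypass switch): 0.994437 × 0.721000 × 0.975400 = 0.6994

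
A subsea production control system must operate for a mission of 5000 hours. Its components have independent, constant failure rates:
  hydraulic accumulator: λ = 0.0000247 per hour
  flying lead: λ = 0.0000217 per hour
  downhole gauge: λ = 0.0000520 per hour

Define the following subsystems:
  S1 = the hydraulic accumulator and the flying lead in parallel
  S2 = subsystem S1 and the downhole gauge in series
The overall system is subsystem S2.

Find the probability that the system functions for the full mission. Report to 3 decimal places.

R(hydraulic accumulator) = exp(−0.0000247 × 5000) = 0.88382
R(flying lead) = exp(−0.0000217 × 5000) = 0.89718
R(downhole gauge) = exp(−0.0000520 × 5000) = 0.77105
Parallel (hydraulic accumulator and flying lead): 1 − (1 − 0.88382)(1 − 0.89718) = 0.98805
Series ([0.98805] and downhole gauge): 0.98805 × 0.77105 = 0.762

0.762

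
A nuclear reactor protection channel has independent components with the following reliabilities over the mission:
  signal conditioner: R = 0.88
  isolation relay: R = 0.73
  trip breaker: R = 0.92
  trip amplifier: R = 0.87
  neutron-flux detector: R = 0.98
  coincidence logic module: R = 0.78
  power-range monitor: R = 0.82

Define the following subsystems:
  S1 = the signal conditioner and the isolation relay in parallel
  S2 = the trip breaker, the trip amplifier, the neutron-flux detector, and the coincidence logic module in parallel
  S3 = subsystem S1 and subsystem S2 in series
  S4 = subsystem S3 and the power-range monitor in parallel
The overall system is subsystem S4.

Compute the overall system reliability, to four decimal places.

Parallel (signal conditioner and isolation relay): 1 − (1 − 0.880000)(1 − 0.730000) = 0.967600
Parallel (trip breaker, trip amplifier, neutron-flux detector, and coincidence logic module): 1 − (1 − 0.920000)(1 − 0.870000)(1 − 0.980000)(1 − 0.780000) = 0.999954
Series ([0.967600] and [0.999954]): 0.967600 × 0.999954 = 0.967555
Parallel ([0.967555] and power-range monitor): 1 − (1 − 0.967555)(1 − 0.820000) = 0.9942

0.9942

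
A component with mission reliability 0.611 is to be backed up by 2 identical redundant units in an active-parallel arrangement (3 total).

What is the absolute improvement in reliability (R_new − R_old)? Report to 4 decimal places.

0.3301

R_before = 0.611
R_after = 1 − (1 − 0.611)^3 = 0.9411
ΔR = 0.9411 − 0.611 = 0.3301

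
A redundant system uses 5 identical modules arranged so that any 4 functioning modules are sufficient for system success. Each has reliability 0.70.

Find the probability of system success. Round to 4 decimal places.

0.5282

R = Σ_{i=4}^{5} C(5,i) p^i (1−p)^{5−i} with p = 0.70
C(5,4)·0.70^4·0.30^1 = 0.360150
C(5,5)·0.70^5·0.30^0 = 0.168070
Sum = 0.5282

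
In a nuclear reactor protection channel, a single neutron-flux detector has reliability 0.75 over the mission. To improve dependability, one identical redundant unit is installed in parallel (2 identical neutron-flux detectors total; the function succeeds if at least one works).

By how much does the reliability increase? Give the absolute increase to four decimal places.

R_before = 0.75
R_after = 1 − (1 − 0.75)^2 = 0.9375
ΔR = 0.9375 − 0.75 = 0.1875

0.1875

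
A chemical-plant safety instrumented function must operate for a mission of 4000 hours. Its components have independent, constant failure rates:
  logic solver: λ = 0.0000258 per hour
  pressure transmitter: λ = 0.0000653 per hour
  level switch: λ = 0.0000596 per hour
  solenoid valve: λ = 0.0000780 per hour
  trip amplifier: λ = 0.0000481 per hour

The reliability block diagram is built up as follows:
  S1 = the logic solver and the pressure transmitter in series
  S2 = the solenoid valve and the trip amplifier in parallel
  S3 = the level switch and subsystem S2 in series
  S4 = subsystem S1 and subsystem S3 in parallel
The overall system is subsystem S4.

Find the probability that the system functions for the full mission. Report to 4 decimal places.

R(logic solver) = exp(−0.0000258 × 4000) = 0.901947
R(pressure transmitter) = exp(−0.0000653 × 4000) = 0.770127
R(level switch) = exp(−0.0000596 × 4000) = 0.787887
R(solenoid valve) = exp(−0.0000780 × 4000) = 0.731982
R(trip amplifier) = exp(−0.0000481 × 4000) = 0.824977
Series (logic solver and pressure transmitter): 0.901947 × 0.770127 = 0.694614
Parallel (solenoid valve and trip amplifier): 1 − (1 − 0.731982)(1 − 0.824977) = 0.953091
Series (level switch and [0.953091]): 0.787887 × 0.953091 = 0.750928
Parallel ([0.694614] and [0.750928]): 1 − (1 − 0.694614)(1 − 0.750928) = 0.9239

0.9239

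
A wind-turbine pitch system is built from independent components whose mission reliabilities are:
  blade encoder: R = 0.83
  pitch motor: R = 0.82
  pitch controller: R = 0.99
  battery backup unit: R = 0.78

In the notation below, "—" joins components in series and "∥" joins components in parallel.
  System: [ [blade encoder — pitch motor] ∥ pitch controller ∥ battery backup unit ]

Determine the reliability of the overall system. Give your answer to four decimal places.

Series (blade encoder and pitch motor): 0.830000 × 0.820000 = 0.680600
Parallel ([0.680600], pitch controller, and battery backup unit): 1 − (1 − 0.680600)(1 − 0.990000)(1 − 0.780000) = 0.9993

0.9993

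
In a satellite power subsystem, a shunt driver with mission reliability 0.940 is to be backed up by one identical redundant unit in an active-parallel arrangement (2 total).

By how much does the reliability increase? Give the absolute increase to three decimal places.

R_before = 0.940
R_after = 1 − (1 − 0.940)^2 = 0.996
ΔR = 0.996 − 0.940 = 0.056

0.056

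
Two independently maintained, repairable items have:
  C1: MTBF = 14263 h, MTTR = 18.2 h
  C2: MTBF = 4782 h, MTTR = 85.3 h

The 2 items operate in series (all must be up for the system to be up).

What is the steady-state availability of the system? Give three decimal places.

0.981

A(C1) = MTBF/(MTBF+MTTR) = 14263/(14263+18.2) = 0.998726
A(C2) = MTBF/(MTBF+MTTR) = 4782/(4782+85.3) = 0.982475
Series availability: 0.998726 × 0.982475 = 0.981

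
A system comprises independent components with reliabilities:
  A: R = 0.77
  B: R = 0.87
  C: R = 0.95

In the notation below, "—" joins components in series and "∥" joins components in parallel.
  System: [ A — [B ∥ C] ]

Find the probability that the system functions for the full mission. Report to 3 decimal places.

0.765

Parallel (B and C): 1 − (1 − 0.87000)(1 − 0.95000) = 0.99350
Series (A and [0.99350]): 0.77000 × 0.99350 = 0.765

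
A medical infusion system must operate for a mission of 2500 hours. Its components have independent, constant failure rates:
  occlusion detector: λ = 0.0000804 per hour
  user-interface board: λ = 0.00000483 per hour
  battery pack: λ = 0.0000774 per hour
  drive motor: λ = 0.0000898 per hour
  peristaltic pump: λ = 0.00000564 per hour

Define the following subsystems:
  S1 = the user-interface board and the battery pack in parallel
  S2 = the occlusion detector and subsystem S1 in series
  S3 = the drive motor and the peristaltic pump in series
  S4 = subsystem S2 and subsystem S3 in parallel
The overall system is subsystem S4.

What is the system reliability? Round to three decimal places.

R(occlusion detector) = exp(−0.0000804 × 2500) = 0.81791
R(user-interface board) = exp(−0.00000483 × 2500) = 0.98800
R(battery pack) = exp(−0.0000774 × 2500) = 0.82407
R(drive motor) = exp(−0.0000898 × 2500) = 0.79892
R(peristaltic pump) = exp(−0.00000564 × 2500) = 0.98600
Parallel (user-interface board and battery pack): 1 − (1 − 0.98800)(1 − 0.82407) = 0.99789
Series (occlusion detector and [0.99789]): 0.81791 × 0.99789 = 0.81618
Series (drive motor and peristaltic pump): 0.79892 × 0.98600 = 0.78774
Parallel ([0.81618] and [0.78774]): 1 − (1 − 0.81618)(1 − 0.78774) = 0.961

0.961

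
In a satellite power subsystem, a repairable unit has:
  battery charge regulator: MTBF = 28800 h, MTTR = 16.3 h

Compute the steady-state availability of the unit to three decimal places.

0.999

A(battery charge regulator) = MTBF/(MTBF+MTTR) = 28800/(28800+16.3) = 0.999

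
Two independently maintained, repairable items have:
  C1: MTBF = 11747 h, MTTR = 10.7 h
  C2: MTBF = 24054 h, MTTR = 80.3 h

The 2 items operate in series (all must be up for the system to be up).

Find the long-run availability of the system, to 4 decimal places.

0.9958

A(C1) = MTBF/(MTBF+MTTR) = 11747/(11747+10.7) = 0.999090
A(C2) = MTBF/(MTBF+MTTR) = 24054/(24054+80.3) = 0.996673
Series availability: 0.999090 × 0.996673 = 0.9958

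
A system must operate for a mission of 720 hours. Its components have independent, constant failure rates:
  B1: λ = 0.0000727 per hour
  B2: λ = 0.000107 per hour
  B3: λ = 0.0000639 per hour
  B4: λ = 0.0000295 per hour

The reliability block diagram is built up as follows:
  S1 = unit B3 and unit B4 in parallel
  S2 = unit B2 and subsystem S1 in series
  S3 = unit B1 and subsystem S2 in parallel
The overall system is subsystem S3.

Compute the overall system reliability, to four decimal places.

R(B1) = exp(−0.0000727 × 720) = 0.949002
R(B2) = exp(−0.000107 × 720) = 0.925853
R(B3) = exp(−0.0000639 × 720) = 0.955034
R(B4) = exp(−0.0000295 × 720) = 0.978984
Parallel (B3 and B4): 1 − (1 − 0.955034)(1 − 0.978984) = 0.999055
Series (B2 and [0.999055]): 0.925853 × 0.999055 = 0.924978
Parallel (B1 and [0.924978]): 1 − (1 − 0.949002)(1 − 0.924978) = 0.9962

0.9962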